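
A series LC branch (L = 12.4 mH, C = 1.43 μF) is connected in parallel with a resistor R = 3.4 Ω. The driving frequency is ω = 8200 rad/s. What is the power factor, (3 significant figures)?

0.979

X_L = ωL = 102 Ω
X_C = 1/(ωC) = 85.3 Ω
Branch 1: Z₁ = R = 3.40 Ω
Branch 2 (series LC): Z₂ = j(X_L − X_C) = j16.4 Ω
Parallel: Z = Z₁Z₂/(Z₁+Z₂), |Z| = 3.33 Ω, ∠Z = 11.7°
cos φ = cos(11.7°) = 0.979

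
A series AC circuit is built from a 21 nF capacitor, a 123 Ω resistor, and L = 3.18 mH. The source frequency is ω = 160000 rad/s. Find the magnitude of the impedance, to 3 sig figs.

X_L = ωL = 509 Ω
X_C = 1/(ωC) = 298 Ω
Net reactance X = X_L − X_C = 211 Ω
Z = 123 + j211 Ω
|Z| = √(123² + 211²) = 244 Ω

244 Ω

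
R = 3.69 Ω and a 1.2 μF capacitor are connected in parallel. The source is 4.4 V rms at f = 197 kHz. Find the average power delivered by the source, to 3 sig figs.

ω = 2πf = 1.238e+06 rad/s
X_C = 1/(ωC) = 0.673 Ω
Parallel: admittances add. Y = 1/R + jωC
Y = (0.271 + j1.49) S
|Y| = 1.51 S → |Z| = 1/|Y| = 0.662 Ω, ∠Z = −∠Y = -79.7°
I = V/|Z| = 6.64 A
P = VI cos φ = 4.4 × 6.64 × cos(-79.7°) = 5.25 W

5.25 W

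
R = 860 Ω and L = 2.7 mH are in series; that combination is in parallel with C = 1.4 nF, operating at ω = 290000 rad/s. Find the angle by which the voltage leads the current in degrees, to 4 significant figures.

X_L = ωL = 783.0 Ω
X_C = 1/(ωC) = 2463 Ω
Branch 1 (R+jX_L): Z₁ = 860.0 + j783.0 Ω, |Z₁| = 1163 Ω
Branch 2 (−jX_C): Z₂ = −j2463 Ω
Parallel: Z = Z₁Z₂/(Z₁+Z₂), |Z| = 1518 Ω, ∠Z = 15.21°

15.21°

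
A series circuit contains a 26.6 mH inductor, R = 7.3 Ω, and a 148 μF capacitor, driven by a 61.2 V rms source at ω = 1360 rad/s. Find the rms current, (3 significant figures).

1.91 A

X_L = ωL = 36.2 Ω
X_C = 1/(ωC) = 4.97 Ω
Net reactance X = X_L − X_C = 31.2 Ω
Z = 7.30 + j31.2 Ω
|Z| = √(7.30² + 31.2²) = 32.1 Ω
I = V/|Z| = 61.2/32.1 = 1.91 A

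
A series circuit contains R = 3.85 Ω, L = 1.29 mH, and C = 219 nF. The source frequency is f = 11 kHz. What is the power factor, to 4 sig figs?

ω = 2πf = 69120 rad/s
X_L = ωL = 89.16 Ω
X_C = 1/(ωC) = 66.07 Ω
Net reactance X = X_L − X_C = 23.09 Ω
Z = 3.850 + j23.09 Ω
|Z| = √(3.850² + 23.09²) = 23.41 Ω
∠Z = arctan(23.09/3.850) = 80.53°
cos φ = cos(80.53°) = 0.1645

0.1645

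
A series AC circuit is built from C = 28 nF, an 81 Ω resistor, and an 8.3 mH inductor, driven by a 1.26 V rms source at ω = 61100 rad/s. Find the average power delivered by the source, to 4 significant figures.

X_L = ωL = 507.1 Ω
X_C = 1/(ωC) = 584.5 Ω
Net reactance X = X_L − X_C = -77.39 Ω
Z = 81.00 − j77.39 Ω
|Z| = √(81.00² + 77.39²) = 112.0 Ω
∠Z = arctan(-77.39/81.00) = -43.70°
I = V/|Z| = 11.25 mA
P = VI cos φ = 1.26 × 0.01125 × cos(-43.70°) = 10.25 mW

10.25 mW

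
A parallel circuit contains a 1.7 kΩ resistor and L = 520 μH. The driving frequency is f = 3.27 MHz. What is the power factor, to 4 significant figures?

0.9876

ω = 2πf = 2.055e+07 rad/s
X_L = ωL = 10680 Ω
Parallel: admittances add. Y = 1/R + 1/(jωL)
Y = (0.0005882 − j9.36e-05) S
|Y| = 0.0005956 S → |Z| = 1/|Y| = 1679 Ω, ∠Z = −∠Y = 9.041°
cos φ = cos(9.041°) = 0.9876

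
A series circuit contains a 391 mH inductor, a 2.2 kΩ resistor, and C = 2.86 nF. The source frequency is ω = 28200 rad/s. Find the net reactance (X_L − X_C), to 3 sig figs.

X_L = ωL = 11000 Ω
X_C = 1/(ωC) = 12400 Ω
X = 11000 − 12400 = -1370 Ω

-1370 Ω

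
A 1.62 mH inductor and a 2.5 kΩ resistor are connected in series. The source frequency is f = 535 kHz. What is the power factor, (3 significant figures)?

ω = 2πf = 3.362e+06 rad/s
X_L = ωL = 5450 Ω
Z = 2500 + j5450 Ω
|Z| = √(2500² + 5450²) = 5990 Ω
∠Z = arctan(5450/2500) = 65.3°
cos φ = cos(65.3°) = 0.417

0.417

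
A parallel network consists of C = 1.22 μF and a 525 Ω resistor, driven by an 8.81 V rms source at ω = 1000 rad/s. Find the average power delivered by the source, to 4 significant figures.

147.8 mW

X_C = 1/(ωC) = 819.7 Ω
Parallel: admittances add. Y = 1/R + jωC
Y = (0.001905 + j0.001220) S
|Y| = 0.002262 S → |Z| = 1/|Y| = 442.1 Ω, ∠Z = −∠Y = -32.64°
I = V/|Z| = 19.93 mA
P = VI cos φ = 8.81 × 0.01993 × cos(-32.64°) = 147.8 mW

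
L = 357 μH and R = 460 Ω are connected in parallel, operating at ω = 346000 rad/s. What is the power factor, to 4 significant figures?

X_L = ωL = 123.5 Ω
Parallel: admittances add. Y = 1/R + 1/(jωL)
Y = (0.002174 − j0.008096) S
|Y| = 0.008383 S → |Z| = 1/|Y| = 119.3 Ω, ∠Z = −∠Y = 74.97°
cos φ = cos(74.97°) = 0.2593

0.2593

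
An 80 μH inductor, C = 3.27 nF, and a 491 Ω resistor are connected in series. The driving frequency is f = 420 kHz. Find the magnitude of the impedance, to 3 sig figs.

ω = 2πf = 2.639e+06 rad/s
X_L = ωL = 211 Ω
X_C = 1/(ωC) = 116 Ω
Net reactance X = X_L − X_C = 95.2 Ω
Z = 491 + j95.2 Ω
|Z| = √(491² + 95.2²) = 500 Ω

500 Ω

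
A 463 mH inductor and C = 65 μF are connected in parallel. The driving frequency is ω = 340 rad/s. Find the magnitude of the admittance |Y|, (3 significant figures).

X_L = ωL = 157 Ω
X_C = 1/(ωC) = 45.2 Ω
Parallel: admittances add. Y = 1/(jωL) + jωC
Y = (0 + j0.0157) S
|Y| = 0.0157 S → |Z| = 1/|Y| = 63.5 Ω, ∠Z = −∠Y = -90.0°

15.7 mS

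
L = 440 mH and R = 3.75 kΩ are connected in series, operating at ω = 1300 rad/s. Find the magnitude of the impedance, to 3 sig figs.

3790 Ω

X_L = ωL = 572 Ω
Z = 3750 + j572 Ω
|Z| = √(3750² + 572²) = 3790 Ω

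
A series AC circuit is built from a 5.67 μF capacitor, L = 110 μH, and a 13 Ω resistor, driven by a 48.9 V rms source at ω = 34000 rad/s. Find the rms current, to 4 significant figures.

3.738 A

X_L = ωL = 3.740 Ω
X_C = 1/(ωC) = 5.187 Ω
Net reactance X = X_L − X_C = -1.447 Ω
Z = 13.00 − j1.447 Ω
|Z| = √(13.00² + 1.447²) = 13.08 Ω
I = V/|Z| = 48.9/13.08 = 3.738 A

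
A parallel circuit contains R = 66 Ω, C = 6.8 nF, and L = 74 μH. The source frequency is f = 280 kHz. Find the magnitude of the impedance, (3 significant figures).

ω = 2πf = 1.759e+06 rad/s
X_L = ωL = 130 Ω
X_C = 1/(ωC) = 83.6 Ω
Parallel: admittances add. Y = 1/R + 1/(jωL) + jωC
Y = (0.0152 + j0.00428) S
|Y| = 0.0157 S → |Z| = 1/|Y| = 63.5 Ω, ∠Z = −∠Y = -15.8°

63.5 Ω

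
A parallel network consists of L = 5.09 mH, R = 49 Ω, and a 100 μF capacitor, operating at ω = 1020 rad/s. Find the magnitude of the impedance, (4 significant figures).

X_L = ωL = 5.192 Ω
X_C = 1/(ωC) = 9.804 Ω
Parallel: admittances add. Y = 1/R + 1/(jωL) + jωC
Y = (0.02041 − j0.09061) S
|Y| = 0.09288 S → |Z| = 1/|Y| = 10.77 Ω, ∠Z = −∠Y = 77.31°

10.77 Ω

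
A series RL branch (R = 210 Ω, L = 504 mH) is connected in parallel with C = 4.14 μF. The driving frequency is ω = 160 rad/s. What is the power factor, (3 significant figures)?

X_L = ωL = 80.6 Ω
X_C = 1/(ωC) = 1510 Ω
Branch 1 (R+jX_L): Z₁ = 210 + j80.6 Ω, |Z₁| = 225 Ω
Branch 2 (−jX_C): Z₂ = −j1510 Ω
Parallel: Z = Z₁Z₂/(Z₁+Z₂), |Z| = 235 Ω, ∠Z = 12.6°
cos φ = cos(12.6°) = 0.976

0.976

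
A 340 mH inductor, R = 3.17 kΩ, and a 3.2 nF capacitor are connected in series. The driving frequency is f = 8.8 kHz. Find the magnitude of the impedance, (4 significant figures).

13520 Ω

ω = 2πf = 55290 rad/s
X_L = ωL = 18800 Ω
X_C = 1/(ωC) = 5652 Ω
Net reactance X = X_L − X_C = 13150 Ω
Z = 3170 + j13150 Ω
|Z| = √(3170² + 13150²) = 13520 Ω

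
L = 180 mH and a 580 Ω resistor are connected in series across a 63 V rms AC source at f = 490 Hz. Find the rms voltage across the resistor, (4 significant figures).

ω = 2πf = 3079 rad/s
X_L = ωL = 554.2 Ω
Z = 580.0 + j554.2 Ω
|Z| = √(580.0² + 554.2²) = 802.2 Ω
I = V/|Z| = 78.53 mA
V_R = I·|Z_R| = 0.07853 × 580.0 = 45.55 V

45.55 V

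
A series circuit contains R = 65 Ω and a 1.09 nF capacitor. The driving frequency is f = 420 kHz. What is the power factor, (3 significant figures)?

ω = 2πf = 2.639e+06 rad/s
X_C = 1/(ωC) = 348 Ω
Z = 65.0 − j348 Ω
|Z| = √(65.0² + 348²) = 354 Ω
∠Z = arctan(-348/65.0) = -79.4°
cos φ = cos(-79.4°) = 0.184

0.184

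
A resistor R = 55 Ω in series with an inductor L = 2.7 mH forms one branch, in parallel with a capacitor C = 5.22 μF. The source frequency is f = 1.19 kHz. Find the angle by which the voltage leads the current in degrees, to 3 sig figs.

ω = 2πf = 7477 rad/s
X_L = ωL = 20.2 Ω
X_C = 1/(ωC) = 25.6 Ω
Branch 1 (R+jX_L): Z₁ = 55.0 + j20.2 Ω, |Z₁| = 58.6 Ω
Branch 2 (−jX_C): Z₂ = −j25.6 Ω
Parallel: Z = Z₁Z₂/(Z₁+Z₂), |Z| = 27.2 Ω, ∠Z = -64.2°

-64.2°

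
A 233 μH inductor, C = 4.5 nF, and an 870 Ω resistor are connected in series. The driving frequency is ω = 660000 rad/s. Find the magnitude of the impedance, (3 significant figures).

X_L = ωL = 154 Ω
X_C = 1/(ωC) = 337 Ω
Net reactance X = X_L − X_C = -183 Ω
Z = 870 − j183 Ω
|Z| = √(870² + 183²) = 889 Ω

889 Ω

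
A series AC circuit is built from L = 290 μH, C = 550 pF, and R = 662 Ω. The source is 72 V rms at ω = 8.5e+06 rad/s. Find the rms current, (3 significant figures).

30.7 mA

X_L = ωL = 2460 Ω
X_C = 1/(ωC) = 214 Ω
Net reactance X = X_L − X_C = 2250 Ω
Z = 662 + j2250 Ω
|Z| = √(662² + 2250²) = 2350 Ω
I = V/|Z| = 72/2350 = 30.7 mA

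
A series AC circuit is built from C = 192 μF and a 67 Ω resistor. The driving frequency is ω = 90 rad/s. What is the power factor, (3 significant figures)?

X_C = 1/(ωC) = 57.9 Ω
Z = 67.0 − j57.9 Ω
|Z| = √(67.0² + 57.9²) = 88.5 Ω
∠Z = arctan(-57.9/67.0) = -40.8°
cos φ = cos(-40.8°) = 0.757

0.757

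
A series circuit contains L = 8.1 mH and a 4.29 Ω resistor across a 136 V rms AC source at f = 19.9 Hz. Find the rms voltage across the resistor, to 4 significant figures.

132.4 V

ω = 2πf = 125.0 rad/s
X_L = ωL = 1.013 Ω
Z = 4.290 + j1.013 Ω
|Z| = √(4.290² + 1.013²) = 4.408 Ω
I = V/|Z| = 30.85 A
V_R = I·|Z_R| = 30.85 × 4.290 = 132.4 V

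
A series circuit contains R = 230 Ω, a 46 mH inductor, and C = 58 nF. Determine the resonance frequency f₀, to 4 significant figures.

3.081 kHz

ω₀ = 1/√(LC) = 1/√(0.046 × 5.8e-08) = 19360 rad/s
f₀ = ω₀/(2π) = 3.081 kHz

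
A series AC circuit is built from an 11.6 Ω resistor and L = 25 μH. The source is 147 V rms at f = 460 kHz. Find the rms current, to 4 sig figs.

ω = 2πf = 2.89e+06 rad/s
X_L = ωL = 72.26 Ω
Z = 11.60 + j72.26 Ω
|Z| = √(11.60² + 72.26²) = 73.18 Ω
I = V/|Z| = 147/73.18 = 2.009 A

2.009 A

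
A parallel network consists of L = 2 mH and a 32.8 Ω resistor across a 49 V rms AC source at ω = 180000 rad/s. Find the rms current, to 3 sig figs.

1.50 A

X_L = ωL = 360 Ω
Parallel: admittances add. Y = 1/R + 1/(jωL)
Y = (0.0305 − j0.00278) S
|Y| = 0.0306 S → |Z| = 1/|Y| = 32.7 Ω, ∠Z = −∠Y = 5.21°
I = V/|Z| = 49/32.7 = 1.50 A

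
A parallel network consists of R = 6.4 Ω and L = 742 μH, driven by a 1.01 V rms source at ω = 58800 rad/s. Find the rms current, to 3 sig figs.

160 mA

X_L = ωL = 43.6 Ω
Parallel: admittances add. Y = 1/R + 1/(jωL)
Y = (0.156 − j0.0229) S
|Y| = 0.158 S → |Z| = 1/|Y| = 6.33 Ω, ∠Z = −∠Y = 8.35°
I = V/|Z| = 1.01/6.33 = 160 mA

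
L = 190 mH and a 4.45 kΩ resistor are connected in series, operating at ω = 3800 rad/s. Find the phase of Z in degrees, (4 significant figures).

X_L = ωL = 722.0 Ω
Z = 4450 + j722.0 Ω
|Z| = √(4450² + 722.0²) = 4508 Ω
∠Z = arctan(722.0/4450) = 9.216°

9.216°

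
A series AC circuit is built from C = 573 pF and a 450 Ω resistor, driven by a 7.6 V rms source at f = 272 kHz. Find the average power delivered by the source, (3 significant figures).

ω = 2πf = 1.709e+06 rad/s
X_C = 1/(ωC) = 1020 Ω
Z = 450 − j1020 Ω
|Z| = √(450² + 1020²) = 1120 Ω
∠Z = arctan(-1020/450) = -66.2°
I = V/|Z| = 6.81 mA
P = VI cos φ = 7.6 × 0.00681 × cos(-66.2°) = 20.9 mW

20.9 mW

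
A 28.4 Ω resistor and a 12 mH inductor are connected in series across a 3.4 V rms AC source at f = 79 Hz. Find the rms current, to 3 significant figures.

117 mA

ω = 2πf = 496.4 rad/s
X_L = ωL = 5.96 Ω
Z = 28.4 + j5.96 Ω
|Z| = √(28.4² + 5.96²) = 29.0 Ω
I = V/|Z| = 3.4/29.0 = 117 mA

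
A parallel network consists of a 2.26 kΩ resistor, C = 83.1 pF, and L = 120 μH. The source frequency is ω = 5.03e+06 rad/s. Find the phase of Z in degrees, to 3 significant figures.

70.3°

X_L = ωL = 604 Ω
X_C = 1/(ωC) = 2390 Ω
Parallel: admittances add. Y = 1/R + 1/(jωL) + jωC
Y = (0.000442 − j0.00124) S
|Y| = 0.00132 S → |Z| = 1/|Y| = 760 Ω, ∠Z = −∠Y = 70.3°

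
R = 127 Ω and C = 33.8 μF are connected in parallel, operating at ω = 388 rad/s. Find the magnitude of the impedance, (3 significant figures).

X_C = 1/(ωC) = 76.3 Ω
Parallel: admittances add. Y = 1/R + jωC
Y = (0.00787 + j0.0131) S
|Y| = 0.0153 S → |Z| = 1/|Y| = 65.4 Ω, ∠Z = −∠Y = -59.0°

65.4 Ω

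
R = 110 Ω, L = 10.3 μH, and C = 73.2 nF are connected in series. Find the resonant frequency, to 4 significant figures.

183.3 kHz

ω₀ = 1/√(LC) = 1/√(1.03e-05 × 7.32e-08) = 1.152e+06 rad/s
f₀ = ω₀/(2π) = 183.3 kHz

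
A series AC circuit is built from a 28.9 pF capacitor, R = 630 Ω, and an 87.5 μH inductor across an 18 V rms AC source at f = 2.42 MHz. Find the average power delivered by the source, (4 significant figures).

ω = 2πf = 1.521e+07 rad/s
X_L = ωL = 1330 Ω
X_C = 1/(ωC) = 2276 Ω
Net reactance X = X_L − X_C = -945.2 Ω
Z = 630.0 − j945.2 Ω
|Z| = √(630.0² + 945.2²) = 1136 Ω
∠Z = arctan(-945.2/630.0) = -56.32°
I = V/|Z| = 15.85 mA
P = VI cos φ = 18 × 0.01585 × cos(-56.32°) = 158.2 mW

158.2 mW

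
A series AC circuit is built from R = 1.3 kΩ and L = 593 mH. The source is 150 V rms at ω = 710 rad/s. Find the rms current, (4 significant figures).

X_L = ωL = 421.0 Ω
Z = 1300 + j421.0 Ω
|Z| = √(1300² + 421.0²) = 1366 Ω
I = V/|Z| = 150/1366 = 109.8 mA

109.8 mA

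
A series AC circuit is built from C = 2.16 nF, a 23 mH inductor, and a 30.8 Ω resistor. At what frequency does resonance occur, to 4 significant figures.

22.58 kHz

ω₀ = 1/√(LC) = 1/√(0.023 × 2.16e-09) = 141900 rad/s
f₀ = ω₀/(2π) = 22.58 kHz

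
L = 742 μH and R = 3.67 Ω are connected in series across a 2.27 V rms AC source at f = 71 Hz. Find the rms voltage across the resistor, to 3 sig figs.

ω = 2πf = 446.1 rad/s
X_L = ωL = 0.331 Ω
Z = 3.67 + j0.331 Ω
|Z| = √(3.67² + 0.331²) = 3.68 Ω
I = V/|Z| = 616 mA
V_R = I·|Z_R| = 0.616 × 3.67 = 2.26 V

2.26 V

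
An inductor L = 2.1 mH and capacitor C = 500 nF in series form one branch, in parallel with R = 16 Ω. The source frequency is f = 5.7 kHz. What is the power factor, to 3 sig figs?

0.771

ω = 2πf = 35810 rad/s
X_L = ωL = 75.2 Ω
X_C = 1/(ωC) = 55.8 Ω
Branch 1: Z₁ = R = 16.0 Ω
Branch 2 (series LC): Z₂ = j(X_L − X_C) = j19.4 Ω
Parallel: Z = Z₁Z₂/(Z₁+Z₂), |Z| = 12.3 Ω, ∠Z = 39.6°
cos φ = cos(39.6°) = 0.771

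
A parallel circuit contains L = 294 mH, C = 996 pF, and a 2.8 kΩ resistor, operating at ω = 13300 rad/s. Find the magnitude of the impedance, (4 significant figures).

X_L = ωL = 3910 Ω
X_C = 1/(ωC) = 75490 Ω
Parallel: admittances add. Y = 1/R + 1/(jωL) + jωC
Y = (0.0003571 − j0.0002425) S
|Y| = 0.0004317 S → |Z| = 1/|Y| = 2316 Ω, ∠Z = −∠Y = 34.18°

2316 Ω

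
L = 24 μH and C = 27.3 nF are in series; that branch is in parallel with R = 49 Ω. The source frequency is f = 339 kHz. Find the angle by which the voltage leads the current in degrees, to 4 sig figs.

55.31°

ω = 2πf = 2.13e+06 rad/s
X_L = ωL = 51.12 Ω
X_C = 1/(ωC) = 17.20 Ω
Branch 1: Z₁ = R = 49.00 Ω
Branch 2 (series LC): Z₂ = j(X_L − X_C) = j33.92 Ω
Parallel: Z = Z₁Z₂/(Z₁+Z₂), |Z| = 27.89 Ω, ∠Z = 55.31°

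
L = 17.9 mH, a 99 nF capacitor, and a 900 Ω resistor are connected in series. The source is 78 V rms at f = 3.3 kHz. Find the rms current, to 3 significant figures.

86.0 mA

ω = 2πf = 20730 rad/s
X_L = ωL = 371 Ω
X_C = 1/(ωC) = 487 Ω
Net reactance X = X_L − X_C = -116 Ω
Z = 900 − j116 Ω
|Z| = √(900² + 116²) = 907 Ω
I = V/|Z| = 78/907 = 86.0 mA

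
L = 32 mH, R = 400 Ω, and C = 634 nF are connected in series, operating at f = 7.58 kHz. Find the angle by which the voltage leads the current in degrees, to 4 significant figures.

ω = 2πf = 47630 rad/s
X_L = ωL = 1524 Ω
X_C = 1/(ωC) = 33.12 Ω
Net reactance X = X_L − X_C = 1491 Ω
Z = 400.0 + j1491 Ω
|Z| = √(400.0² + 1491²) = 1544 Ω
∠Z = arctan(1491/400.0) = 74.98°

74.98°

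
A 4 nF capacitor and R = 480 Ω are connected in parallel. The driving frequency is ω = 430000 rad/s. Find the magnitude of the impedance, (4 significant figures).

370.2 Ω

X_C = 1/(ωC) = 581.4 Ω
Parallel: admittances add. Y = 1/R + jωC
Y = (0.002083 + j0.001720) S
|Y| = 0.002702 S → |Z| = 1/|Y| = 370.2 Ω, ∠Z = −∠Y = -39.54°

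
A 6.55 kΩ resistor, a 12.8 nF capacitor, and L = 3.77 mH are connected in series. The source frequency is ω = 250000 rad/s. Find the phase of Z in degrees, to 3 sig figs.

5.49°

X_L = ωL = 942 Ω
X_C = 1/(ωC) = 312 Ω
Net reactance X = X_L − X_C = 630 Ω
Z = 6550 + j630 Ω
|Z| = √(6550² + 630²) = 6580 Ω
∠Z = arctan(630/6550) = 5.49°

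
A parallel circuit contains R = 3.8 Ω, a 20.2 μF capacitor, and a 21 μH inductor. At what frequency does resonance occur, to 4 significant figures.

7.727 kHz

ω₀ = 1/√(LC) = 1/√(2.1e-05 × 2.02e-05) = 48550 rad/s
f₀ = ω₀/(2π) = 7.727 kHz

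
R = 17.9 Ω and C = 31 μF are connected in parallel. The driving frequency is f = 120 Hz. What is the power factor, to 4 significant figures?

ω = 2πf = 754.0 rad/s
X_C = 1/(ωC) = 42.78 Ω
Parallel: admittances add. Y = 1/R + jωC
Y = (0.05587 + j0.02337) S
|Y| = 0.06056 S → |Z| = 1/|Y| = 16.51 Ω, ∠Z = −∠Y = -22.70°
cos φ = cos(-22.70°) = 0.9225

0.9225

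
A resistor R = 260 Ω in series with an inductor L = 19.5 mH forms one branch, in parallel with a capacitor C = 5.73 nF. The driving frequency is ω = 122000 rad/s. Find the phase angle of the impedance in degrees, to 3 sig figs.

-80.9°

X_L = ωL = 2380 Ω
X_C = 1/(ωC) = 1430 Ω
Branch 1 (R+jX_L): Z₁ = 260 + j2380 Ω, |Z₁| = 2390 Ω
Branch 2 (−jX_C): Z₂ = −j1430 Ω
Parallel: Z = Z₁Z₂/(Z₁+Z₂), |Z| = 3480 Ω, ∠Z = -80.9°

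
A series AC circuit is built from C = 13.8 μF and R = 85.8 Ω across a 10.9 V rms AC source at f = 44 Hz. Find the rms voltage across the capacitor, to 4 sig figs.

10.36 V

ω = 2πf = 276.5 rad/s
X_C = 1/(ωC) = 262.1 Ω
Z = 85.80 − j262.1 Ω
|Z| = √(85.80² + 262.1²) = 275.8 Ω
I = V/|Z| = 39.52 mA
V_C = I·|Z_C| = 0.03952 × 262.1 = 10.36 V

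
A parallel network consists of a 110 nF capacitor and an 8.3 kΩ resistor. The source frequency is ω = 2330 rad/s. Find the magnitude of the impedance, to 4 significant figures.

3531 Ω

X_C = 1/(ωC) = 3902 Ω
Parallel: admittances add. Y = 1/R + jωC
Y = (0.0001205 + j0.0002563) S
|Y| = 0.0002832 S → |Z| = 1/|Y| = 3531 Ω, ∠Z = −∠Y = -64.82°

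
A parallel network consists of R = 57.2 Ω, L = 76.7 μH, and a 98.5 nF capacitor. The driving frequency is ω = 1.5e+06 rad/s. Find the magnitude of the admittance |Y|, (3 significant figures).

140 mS

X_L = ωL = 115 Ω
X_C = 1/(ωC) = 6.77 Ω
Parallel: admittances add. Y = 1/R + 1/(jωL) + jωC
Y = (0.0175 + j0.139) S
|Y| = 0.140 S → |Z| = 1/|Y| = 7.14 Ω, ∠Z = −∠Y = -82.8°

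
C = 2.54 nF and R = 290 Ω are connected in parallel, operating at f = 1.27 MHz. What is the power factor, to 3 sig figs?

ω = 2πf = 7.98e+06 rad/s
X_C = 1/(ωC) = 49.3 Ω
Parallel: admittances add. Y = 1/R + jωC
Y = (0.00345 + j0.0203) S
|Y| = 0.0206 S → |Z| = 1/|Y| = 48.6 Ω, ∠Z = −∠Y = -80.3°
cos φ = cos(-80.3°) = 0.168

0.168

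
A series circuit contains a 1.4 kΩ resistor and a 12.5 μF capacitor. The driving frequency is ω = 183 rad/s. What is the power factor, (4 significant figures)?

X_C = 1/(ωC) = 437.2 Ω
Z = 1400 − j437.2 Ω
|Z| = √(1400² + 437.2²) = 1467 Ω
∠Z = arctan(-437.2/1400) = -17.34°
cos φ = cos(-17.34°) = 0.9545

0.9545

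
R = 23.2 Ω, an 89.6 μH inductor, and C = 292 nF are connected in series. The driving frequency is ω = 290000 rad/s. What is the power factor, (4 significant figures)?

X_L = ωL = 25.98 Ω
X_C = 1/(ωC) = 11.81 Ω
Net reactance X = X_L − X_C = 14.17 Ω
Z = 23.20 + j14.17 Ω
|Z| = √(23.20² + 14.17²) = 27.19 Ω
∠Z = arctan(14.17/23.20) = 31.42°
cos φ = cos(31.42°) = 0.8533

0.8533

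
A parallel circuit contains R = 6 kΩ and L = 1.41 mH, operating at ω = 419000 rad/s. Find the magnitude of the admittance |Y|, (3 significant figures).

1.70 mS

X_L = ωL = 591 Ω
Parallel: admittances add. Y = 1/R + 1/(jωL)
Y = (0.000167 − j0.00169) S
|Y| = 0.00170 S → |Z| = 1/|Y| = 588 Ω, ∠Z = −∠Y = 84.4°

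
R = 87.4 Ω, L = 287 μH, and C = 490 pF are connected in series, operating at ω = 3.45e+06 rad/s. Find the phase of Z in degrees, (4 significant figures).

77.63°

X_L = ωL = 990.1 Ω
X_C = 1/(ωC) = 591.5 Ω
Net reactance X = X_L − X_C = 398.6 Ω
Z = 87.40 + j398.6 Ω
|Z| = √(87.40² + 398.6²) = 408.1 Ω
∠Z = arctan(398.6/87.40) = 77.63°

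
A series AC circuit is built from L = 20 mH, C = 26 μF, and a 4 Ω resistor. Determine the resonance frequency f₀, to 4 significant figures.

220.7 Hz

ω₀ = 1/√(LC) = 1/√(0.02 × 2.6e-05) = 1387 rad/s
f₀ = ω₀/(2π) = 220.7 Hz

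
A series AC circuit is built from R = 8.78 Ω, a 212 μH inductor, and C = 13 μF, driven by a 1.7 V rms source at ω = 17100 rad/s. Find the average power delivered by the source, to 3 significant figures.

326 mW

X_L = ωL = 3.63 Ω
X_C = 1/(ωC) = 4.50 Ω
Net reactance X = X_L − X_C = -0.873 Ω
Z = 8.78 − j0.873 Ω
|Z| = √(8.78² + 0.873²) = 8.82 Ω
∠Z = arctan(-0.873/8.78) = -5.68°
I = V/|Z| = 193 mA
P = VI cos φ = 1.7 × 0.193 × cos(-5.68°) = 326 mW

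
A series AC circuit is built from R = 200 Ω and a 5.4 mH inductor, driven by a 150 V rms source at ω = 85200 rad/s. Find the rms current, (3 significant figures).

X_L = ωL = 460 Ω
Z = 200 + j460 Ω
|Z| = √(200² + 460²) = 502 Ω
I = V/|Z| = 150/502 = 299 mA

299 mA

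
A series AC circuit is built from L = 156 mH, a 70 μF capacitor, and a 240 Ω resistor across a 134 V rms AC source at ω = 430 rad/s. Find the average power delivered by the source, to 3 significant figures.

73.4 W

X_L = ωL = 67.1 Ω
X_C = 1/(ωC) = 33.2 Ω
Net reactance X = X_L − X_C = 33.9 Ω
Z = 240 + j33.9 Ω
|Z| = √(240² + 33.9²) = 242 Ω
∠Z = arctan(33.9/240) = 8.03°
I = V/|Z| = 553 mA
P = VI cos φ = 134 × 0.553 × cos(8.03°) = 73.4 W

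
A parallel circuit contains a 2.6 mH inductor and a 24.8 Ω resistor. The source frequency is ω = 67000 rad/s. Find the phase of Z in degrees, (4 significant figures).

X_L = ωL = 174.2 Ω
Parallel: admittances add. Y = 1/R + 1/(jωL)
Y = (0.04032 − j0.005741) S
|Y| = 0.04073 S → |Z| = 1/|Y| = 24.55 Ω, ∠Z = −∠Y = 8.102°

8.102°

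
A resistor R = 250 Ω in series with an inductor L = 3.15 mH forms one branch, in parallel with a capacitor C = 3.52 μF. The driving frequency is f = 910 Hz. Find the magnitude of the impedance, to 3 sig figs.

ω = 2πf = 5718 rad/s
X_L = ωL = 18.0 Ω
X_C = 1/(ωC) = 49.7 Ω
Branch 1 (R+jX_L): Z₁ = 250 + j18.0 Ω, |Z₁| = 251 Ω
Branch 2 (−jX_C): Z₂ = −j49.7 Ω
Parallel: Z = Z₁Z₂/(Z₁+Z₂), |Z| = 49.4 Ω, ∠Z = -78.7°

49.4 Ω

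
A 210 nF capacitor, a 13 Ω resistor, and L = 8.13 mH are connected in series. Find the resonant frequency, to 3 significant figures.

3.85 kHz

ω₀ = 1/√(LC) = 1/√(0.00813 × 2.1e-07) = 24200 rad/s
f₀ = ω₀/(2π) = 3.85 kHz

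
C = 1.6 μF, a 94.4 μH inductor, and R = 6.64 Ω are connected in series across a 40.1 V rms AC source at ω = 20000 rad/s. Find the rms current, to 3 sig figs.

1.33 A

X_L = ωL = 1.89 Ω
X_C = 1/(ωC) = 31.2 Ω
Net reactance X = X_L − X_C = -29.4 Ω
Z = 6.64 − j29.4 Ω
|Z| = √(6.64² + 29.4²) = 30.1 Ω
I = V/|Z| = 40.1/30.1 = 1.33 A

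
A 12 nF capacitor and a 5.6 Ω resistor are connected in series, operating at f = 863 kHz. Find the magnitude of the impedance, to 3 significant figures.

ω = 2πf = 5.422e+06 rad/s
X_C = 1/(ωC) = 15.4 Ω
Z = 5.60 − j15.4 Ω
|Z| = √(5.60² + 15.4²) = 16.4 Ω

16.4 Ω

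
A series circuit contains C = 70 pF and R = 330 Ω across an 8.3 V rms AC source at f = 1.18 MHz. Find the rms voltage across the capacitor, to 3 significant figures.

ω = 2πf = 7.414e+06 rad/s
X_C = 1/(ωC) = 1930 Ω
Z = 330 − j1930 Ω
|Z| = √(330² + 1930²) = 1950 Ω
I = V/|Z| = 4.25 mA
V_C = I·|Z_C| = 0.00425 × 1930 = 8.18 V

8.18 V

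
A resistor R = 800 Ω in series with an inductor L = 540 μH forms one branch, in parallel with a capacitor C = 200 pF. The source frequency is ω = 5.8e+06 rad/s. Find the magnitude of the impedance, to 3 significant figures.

X_L = ωL = 3130 Ω
X_C = 1/(ωC) = 862 Ω
Branch 1 (R+jX_L): Z₁ = 800 + j3130 Ω, |Z₁| = 3230 Ω
Branch 2 (−jX_C): Z₂ = −j862 Ω
Parallel: Z = Z₁Z₂/(Z₁+Z₂), |Z| = 1160 Ω, ∠Z = -84.9°

1160 Ω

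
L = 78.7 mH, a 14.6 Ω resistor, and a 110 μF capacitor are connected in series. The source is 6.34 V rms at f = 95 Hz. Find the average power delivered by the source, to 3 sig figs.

481 mW

ω = 2πf = 596.9 rad/s
X_L = ωL = 47.0 Ω
X_C = 1/(ωC) = 15.2 Ω
Net reactance X = X_L − X_C = 31.7 Ω
Z = 14.6 + j31.7 Ω
|Z| = √(14.6² + 31.7²) = 34.9 Ω
∠Z = arctan(31.7/14.6) = 65.3°
I = V/|Z| = 181 mA
P = VI cos φ = 6.34 × 0.181 × cos(65.3°) = 481 mW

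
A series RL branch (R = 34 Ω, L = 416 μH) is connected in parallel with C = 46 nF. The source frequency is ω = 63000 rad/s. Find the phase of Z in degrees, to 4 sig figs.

X_L = ωL = 26.21 Ω
X_C = 1/(ωC) = 345.1 Ω
Branch 1 (R+jX_L): Z₁ = 34.00 + j26.21 Ω, |Z₁| = 42.93 Ω
Branch 2 (−jX_C): Z₂ = −j345.1 Ω
Parallel: Z = Z₁Z₂/(Z₁+Z₂), |Z| = 46.20 Ω, ∠Z = 31.54°

31.54°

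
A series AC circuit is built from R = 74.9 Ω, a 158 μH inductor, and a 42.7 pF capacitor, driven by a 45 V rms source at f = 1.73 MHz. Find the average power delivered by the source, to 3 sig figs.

ω = 2πf = 1.087e+07 rad/s
X_L = ωL = 1720 Ω
X_C = 1/(ωC) = 2150 Ω
Net reactance X = X_L − X_C = -437 Ω
Z = 74.9 − j437 Ω
|Z| = √(74.9² + 437²) = 443 Ω
∠Z = arctan(-437/74.9) = -80.3°
I = V/|Z| = 101 mA
P = VI cos φ = 45 × 0.101 × cos(-80.3°) = 771 mW

771 mW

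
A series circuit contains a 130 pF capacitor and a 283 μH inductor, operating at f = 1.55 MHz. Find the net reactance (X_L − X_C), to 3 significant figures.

1970 Ω

ω = 2πf = 9.739e+06 rad/s
X_L = ωL = 2760 Ω
X_C = 1/(ωC) = 790 Ω
X = 2760 − 790 = 1970 Ω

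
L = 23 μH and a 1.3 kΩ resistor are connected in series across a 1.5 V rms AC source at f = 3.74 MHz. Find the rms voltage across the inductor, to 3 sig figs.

ω = 2πf = 2.35e+07 rad/s
X_L = ωL = 540 Ω
Z = 1300 + j540 Ω
|Z| = √(1300² + 540²) = 1410 Ω
I = V/|Z| = 1.07 mA
V_L = I·|Z_L| = 0.00107 × 540 = 0.576 V

0.576 V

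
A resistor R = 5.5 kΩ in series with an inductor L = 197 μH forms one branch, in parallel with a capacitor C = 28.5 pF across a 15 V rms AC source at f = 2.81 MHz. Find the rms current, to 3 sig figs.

ω = 2πf = 1.766e+07 rad/s
X_L = ωL = 3480 Ω
X_C = 1/(ωC) = 1990 Ω
Branch 1 (R+jX_L): Z₁ = 5500 + j3480 Ω, |Z₁| = 6510 Ω
Branch 2 (−jX_C): Z₂ = −j1990 Ω
Parallel: Z = Z₁Z₂/(Z₁+Z₂), |Z| = 2270 Ω, ∠Z = -72.9°
I = V/|Z| = 15/2270 = 6.61 mA

6.61 mA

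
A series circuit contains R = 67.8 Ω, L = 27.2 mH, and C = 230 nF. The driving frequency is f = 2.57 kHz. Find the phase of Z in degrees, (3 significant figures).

68.3°

ω = 2πf = 16150 rad/s
X_L = ωL = 439 Ω
X_C = 1/(ωC) = 269 Ω
Net reactance X = X_L − X_C = 170 Ω
Z = 67.8 + j170 Ω
|Z| = √(67.8² + 170²) = 183 Ω
∠Z = arctan(170/67.8) = 68.3°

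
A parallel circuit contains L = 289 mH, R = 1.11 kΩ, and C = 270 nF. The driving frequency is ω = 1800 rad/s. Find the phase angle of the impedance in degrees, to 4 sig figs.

57.90°

X_L = ωL = 520.2 Ω
X_C = 1/(ωC) = 2058 Ω
Parallel: admittances add. Y = 1/R + 1/(jωL) + jωC
Y = (0.0009009 − j0.001436) S
|Y| = 0.001695 S → |Z| = 1/|Y| = 589.8 Ω, ∠Z = −∠Y = 57.90°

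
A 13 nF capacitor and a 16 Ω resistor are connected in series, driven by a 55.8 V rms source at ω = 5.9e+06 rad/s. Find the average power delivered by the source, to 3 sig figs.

117 W

X_C = 1/(ωC) = 13.0 Ω
Z = 16.0 − j13.0 Ω
|Z| = √(16.0² + 13.0²) = 20.6 Ω
∠Z = arctan(-13.0/16.0) = -39.2°
I = V/|Z| = 2.70 A
P = VI cos φ = 55.8 × 2.70 × cos(-39.2°) = 117 W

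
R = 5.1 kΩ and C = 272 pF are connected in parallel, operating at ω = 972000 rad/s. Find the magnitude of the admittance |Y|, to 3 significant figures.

X_C = 1/(ωC) = 3780 Ω
Parallel: admittances add. Y = 1/R + jωC
Y = (0.000196 + j0.000264) S
|Y| = 0.000329 S → |Z| = 1/|Y| = 3040 Ω, ∠Z = −∠Y = -53.4°

329 μS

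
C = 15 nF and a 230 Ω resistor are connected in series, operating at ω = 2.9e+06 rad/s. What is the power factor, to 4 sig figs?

0.9950

X_C = 1/(ωC) = 22.99 Ω
Z = 230.0 − j22.99 Ω
|Z| = √(230.0² + 22.99²) = 231.1 Ω
∠Z = arctan(-22.99/230.0) = -5.708°
cos φ = cos(-5.708°) = 0.9950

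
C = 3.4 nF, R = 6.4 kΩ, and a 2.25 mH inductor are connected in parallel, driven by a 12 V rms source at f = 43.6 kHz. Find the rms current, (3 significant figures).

8.50 mA

ω = 2πf = 273900 rad/s
X_L = ωL = 616 Ω
X_C = 1/(ωC) = 1070 Ω
Parallel: admittances add. Y = 1/R + 1/(jωL) + jωC
Y = (0.000156 − j0.000691) S
|Y| = 0.000708 S → |Z| = 1/|Y| = 1410 Ω, ∠Z = −∠Y = 77.3°
I = V/|Z| = 12/1410 = 8.50 mA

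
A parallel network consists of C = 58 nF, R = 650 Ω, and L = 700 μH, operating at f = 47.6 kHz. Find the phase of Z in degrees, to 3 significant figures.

ω = 2πf = 299100 rad/s
X_L = ωL = 209 Ω
X_C = 1/(ωC) = 57.6 Ω
Parallel: admittances add. Y = 1/R + 1/(jωL) + jωC
Y = (0.00154 + j0.0126) S
|Y| = 0.0127 S → |Z| = 1/|Y| = 79.0 Ω, ∠Z = −∠Y = -83.0°

-83.0°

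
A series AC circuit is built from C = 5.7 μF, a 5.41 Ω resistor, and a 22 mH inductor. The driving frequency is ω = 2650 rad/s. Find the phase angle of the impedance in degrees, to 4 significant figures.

X_L = ωL = 58.30 Ω
X_C = 1/(ωC) = 66.20 Ω
Net reactance X = X_L − X_C = -7.903 Ω
Z = 5.410 − j7.903 Ω
|Z| = √(5.410² + 7.903²) = 9.578 Ω
∠Z = arctan(-7.903/5.410) = -55.61°

-55.61°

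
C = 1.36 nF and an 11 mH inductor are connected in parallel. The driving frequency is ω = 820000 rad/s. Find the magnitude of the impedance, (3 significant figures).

996 Ω

X_L = ωL = 9020 Ω
X_C = 1/(ωC) = 897 Ω
Parallel: admittances add. Y = 1/(jωL) + jωC
Y = (0 + j0.00100) S
|Y| = 0.00100 S → |Z| = 1/|Y| = 996 Ω, ∠Z = −∠Y = -90.0°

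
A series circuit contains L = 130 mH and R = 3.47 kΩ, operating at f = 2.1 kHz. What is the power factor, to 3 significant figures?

ω = 2πf = 13190 rad/s
X_L = ωL = 1720 Ω
Z = 3470 + j1720 Ω
|Z| = √(3470² + 1720²) = 3870 Ω
∠Z = arctan(1720/3470) = 26.3°
cos φ = cos(26.3°) = 0.896

0.896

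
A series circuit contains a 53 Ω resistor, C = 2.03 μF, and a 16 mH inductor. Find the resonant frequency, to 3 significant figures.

ω₀ = 1/√(LC) = 1/√(0.016 × 2.03e-06) = 5549 rad/s
f₀ = ω₀/(2π) = 883 Hz

883 Hz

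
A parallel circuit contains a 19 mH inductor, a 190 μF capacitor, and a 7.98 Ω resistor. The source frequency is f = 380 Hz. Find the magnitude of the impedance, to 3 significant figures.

ω = 2πf = 2388 rad/s
X_L = ωL = 45.4 Ω
X_C = 1/(ωC) = 2.20 Ω
Parallel: admittances add. Y = 1/R + 1/(jωL) + jωC
Y = (0.125 + j0.432) S
|Y| = 0.449 S → |Z| = 1/|Y| = 2.23 Ω, ∠Z = −∠Y = -73.8°

2.23 Ω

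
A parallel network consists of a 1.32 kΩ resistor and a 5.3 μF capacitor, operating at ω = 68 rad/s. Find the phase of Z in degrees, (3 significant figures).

-25.4°

X_C = 1/(ωC) = 2770 Ω
Parallel: admittances add. Y = 1/R + jωC
Y = (0.000758 + j0.000360) S
|Y| = 0.000839 S → |Z| = 1/|Y| = 1190 Ω, ∠Z = −∠Y = -25.4°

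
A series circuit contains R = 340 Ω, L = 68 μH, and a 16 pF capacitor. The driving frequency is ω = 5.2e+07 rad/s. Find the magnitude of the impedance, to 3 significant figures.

2360 Ω

X_L = ωL = 3540 Ω
X_C = 1/(ωC) = 1200 Ω
Net reactance X = X_L − X_C = 2330 Ω
Z = 340 + j2330 Ω
|Z| = √(340² + 2330²) = 2360 Ω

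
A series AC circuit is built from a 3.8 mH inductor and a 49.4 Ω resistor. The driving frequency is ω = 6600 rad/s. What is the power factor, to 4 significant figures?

0.8917

X_L = ωL = 25.08 Ω
Z = 49.40 + j25.08 Ω
|Z| = √(49.40² + 25.08²) = 55.40 Ω
∠Z = arctan(25.08/49.40) = 26.92°
cos φ = cos(26.92°) = 0.8917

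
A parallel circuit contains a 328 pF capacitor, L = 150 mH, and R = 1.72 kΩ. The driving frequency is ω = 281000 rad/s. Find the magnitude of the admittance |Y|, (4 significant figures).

X_L = ωL = 42150 Ω
X_C = 1/(ωC) = 10850 Ω
Parallel: admittances add. Y = 1/R + 1/(jωL) + jωC
Y = (0.0005814 + j6.844e-05) S
|Y| = 0.0005854 S → |Z| = 1/|Y| = 1708 Ω, ∠Z = −∠Y = -6.714°

585.4 μS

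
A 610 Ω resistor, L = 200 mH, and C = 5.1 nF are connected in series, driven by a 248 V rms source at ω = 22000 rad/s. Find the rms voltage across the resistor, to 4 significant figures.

X_L = ωL = 4400 Ω
X_C = 1/(ωC) = 8913 Ω
Net reactance X = X_L − X_C = -4513 Ω
Z = 610.0 − j4513 Ω
|Z| = √(610.0² + 4513²) = 4554 Ω
I = V/|Z| = 54.46 mA
V_R = I·|Z_R| = 0.05446 × 610.0 = 33.22 V

33.22 V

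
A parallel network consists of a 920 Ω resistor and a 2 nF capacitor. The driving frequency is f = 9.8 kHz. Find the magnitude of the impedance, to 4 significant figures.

914.2 Ω

ω = 2πf = 61580 rad/s
X_C = 1/(ωC) = 8120 Ω
Parallel: admittances add. Y = 1/R + jωC
Y = (0.001087 + j0.0001232) S
|Y| = 0.001094 S → |Z| = 1/|Y| = 914.2 Ω, ∠Z = −∠Y = -6.464°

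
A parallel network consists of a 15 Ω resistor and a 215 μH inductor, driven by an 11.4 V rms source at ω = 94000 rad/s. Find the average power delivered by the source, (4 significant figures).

X_L = ωL = 20.21 Ω
Parallel: admittances add. Y = 1/R + 1/(jωL)
Y = (0.06667 − j0.04948) S
|Y| = 0.08302 S → |Z| = 1/|Y| = 12.04 Ω, ∠Z = −∠Y = 36.58°
I = V/|Z| = 946.5 mA
P = VI cos φ = 11.4 × 0.9465 × cos(36.58°) = 8.664 W

8.664 W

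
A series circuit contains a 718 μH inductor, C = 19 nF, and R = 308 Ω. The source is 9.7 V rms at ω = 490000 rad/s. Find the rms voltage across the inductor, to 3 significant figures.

8.68 V

X_L = ωL = 352 Ω
X_C = 1/(ωC) = 107 Ω
Net reactance X = X_L − X_C = 244 Ω
Z = 308 + j244 Ω
|Z| = √(308² + 244²) = 393 Ω
I = V/|Z| = 24.7 mA
V_L = I·|Z_L| = 0.0247 × 352 = 8.68 V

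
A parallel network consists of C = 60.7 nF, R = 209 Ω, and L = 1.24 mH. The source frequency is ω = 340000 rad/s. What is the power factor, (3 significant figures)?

0.253

X_L = ωL = 422 Ω
X_C = 1/(ωC) = 48.5 Ω
Parallel: admittances add. Y = 1/R + 1/(jωL) + jωC
Y = (0.00478 + j0.0183) S
|Y| = 0.0189 S → |Z| = 1/|Y| = 53.0 Ω, ∠Z = −∠Y = -75.3°
cos φ = cos(-75.3°) = 0.253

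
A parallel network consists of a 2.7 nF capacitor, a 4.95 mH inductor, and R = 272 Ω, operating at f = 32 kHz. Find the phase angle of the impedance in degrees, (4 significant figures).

7.161°

ω = 2πf = 201100 rad/s
X_L = ωL = 995.3 Ω
X_C = 1/(ωC) = 1842 Ω
Parallel: admittances add. Y = 1/R + 1/(jωL) + jωC
Y = (0.003676 − j0.0004619) S
|Y| = 0.003705 S → |Z| = 1/|Y| = 269.9 Ω, ∠Z = −∠Y = 7.161°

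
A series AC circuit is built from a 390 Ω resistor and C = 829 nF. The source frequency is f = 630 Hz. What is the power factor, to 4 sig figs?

ω = 2πf = 3958 rad/s
X_C = 1/(ωC) = 304.7 Ω
Z = 390.0 − j304.7 Ω
|Z| = √(390.0² + 304.7²) = 494.9 Ω
∠Z = arctan(-304.7/390.0) = -38.00°
cos φ = cos(-38.00°) = 0.7880

0.7880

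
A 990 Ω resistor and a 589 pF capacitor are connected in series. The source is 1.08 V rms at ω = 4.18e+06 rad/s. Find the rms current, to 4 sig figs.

X_C = 1/(ωC) = 406.2 Ω
Z = 990.0 − j406.2 Ω
|Z| = √(990.0² + 406.2²) = 1070 Ω
I = V/|Z| = 1.08/1070 = 1.009 mA

1.009 mA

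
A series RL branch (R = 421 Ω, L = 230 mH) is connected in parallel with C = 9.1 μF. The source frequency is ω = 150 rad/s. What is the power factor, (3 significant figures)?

X_L = ωL = 34.5 Ω
X_C = 1/(ωC) = 733 Ω
Branch 1 (R+jX_L): Z₁ = 421 + j34.5 Ω, |Z₁| = 422 Ω
Branch 2 (−jX_C): Z₂ = −j733 Ω
Parallel: Z = Z₁Z₂/(Z₁+Z₂), |Z| = 380 Ω, ∠Z = -26.4°
cos φ = cos(-26.4°) = 0.896

0.896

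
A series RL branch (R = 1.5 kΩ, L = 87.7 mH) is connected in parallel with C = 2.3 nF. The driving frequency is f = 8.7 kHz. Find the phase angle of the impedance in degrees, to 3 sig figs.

ω = 2πf = 54660 rad/s
X_L = ωL = 4790 Ω
X_C = 1/(ωC) = 7950 Ω
Branch 1 (R+jX_L): Z₁ = 1500 + j4790 Ω, |Z₁| = 5020 Ω
Branch 2 (−jX_C): Z₂ = −j7950 Ω
Parallel: Z = Z₁Z₂/(Z₁+Z₂), |Z| = 11400 Ω, ∠Z = 47.2°

47.2°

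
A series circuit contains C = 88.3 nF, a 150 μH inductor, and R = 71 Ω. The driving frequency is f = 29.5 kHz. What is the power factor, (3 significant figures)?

ω = 2πf = 185400 rad/s
X_L = ωL = 27.8 Ω
X_C = 1/(ωC) = 61.1 Ω
Net reactance X = X_L − X_C = -33.3 Ω
Z = 71.0 − j33.3 Ω
|Z| = √(71.0² + 33.3²) = 78.4 Ω
∠Z = arctan(-33.3/71.0) = -25.1°
cos φ = cos(-25.1°) = 0.905

0.905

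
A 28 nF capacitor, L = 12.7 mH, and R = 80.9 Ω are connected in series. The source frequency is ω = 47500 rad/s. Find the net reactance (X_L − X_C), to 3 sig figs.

-149 Ω

X_L = ωL = 603 Ω
X_C = 1/(ωC) = 752 Ω
X = 603 − 752 = -149 Ω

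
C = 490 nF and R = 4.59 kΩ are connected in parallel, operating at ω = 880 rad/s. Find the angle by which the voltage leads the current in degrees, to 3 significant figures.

X_C = 1/(ωC) = 2320 Ω
Parallel: admittances add. Y = 1/R + jωC
Y = (0.000218 + j0.000431) S
|Y| = 0.000483 S → |Z| = 1/|Y| = 2070 Ω, ∠Z = −∠Y = -63.2°

-63.2°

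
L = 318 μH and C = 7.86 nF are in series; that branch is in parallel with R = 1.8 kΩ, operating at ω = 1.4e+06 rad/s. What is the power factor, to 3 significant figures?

0.193

X_L = ωL = 445 Ω
X_C = 1/(ωC) = 90.9 Ω
Branch 1: Z₁ = R = 1800 Ω
Branch 2 (series LC): Z₂ = j(X_L − X_C) = j354 Ω
Parallel: Z = Z₁Z₂/(Z₁+Z₂), |Z| = 348 Ω, ∠Z = 78.9°
cos φ = cos(78.9°) = 0.193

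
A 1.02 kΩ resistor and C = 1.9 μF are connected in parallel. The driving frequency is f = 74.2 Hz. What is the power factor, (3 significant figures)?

0.742

ω = 2πf = 466.2 rad/s
X_C = 1/(ωC) = 1130 Ω
Parallel: admittances add. Y = 1/R + jωC
Y = (0.000980 + j0.000886) S
|Y| = 0.00132 S → |Z| = 1/|Y| = 757 Ω, ∠Z = −∠Y = -42.1°
cos φ = cos(-42.1°) = 0.742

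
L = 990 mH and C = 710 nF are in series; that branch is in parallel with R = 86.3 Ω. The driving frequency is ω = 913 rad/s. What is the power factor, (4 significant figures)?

X_L = ωL = 903.9 Ω
X_C = 1/(ωC) = 1543 Ω
Branch 1: Z₁ = R = 86.30 Ω
Branch 2 (series LC): Z₂ = j(X_L − X_C) = −j638.8 Ω
Parallel: Z = Z₁Z₂/(Z₁+Z₂), |Z| = 85.52 Ω, ∠Z = -7.694°
cos φ = cos(-7.694°) = 0.9910

0.9910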